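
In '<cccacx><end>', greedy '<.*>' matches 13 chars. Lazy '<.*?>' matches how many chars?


Greedy '<.*>' tries to match as MUCH as possible.
Lazy '<.*?>' tries to match as LITTLE as possible.

String: '<cccacx><end>'
Greedy '<.*>' starts at first '<' and extends to the LAST '>': '<cccacx><end>' (13 chars)
Lazy '<.*?>' starts at first '<' and stops at the FIRST '>': '<cccacx>' (8 chars)

8


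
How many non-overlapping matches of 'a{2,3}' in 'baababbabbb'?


Pattern 'a{2,3}' matches between 2 and 3 consecutive a's (greedy).
String: 'baababbabbb'
Finding runs of a's and applying greedy matching:
  Run at pos 1: 'aa' (length 2)
  Run at pos 4: 'a' (length 1)
  Run at pos 7: 'a' (length 1)
Matches: ['aa']
Count: 1

1


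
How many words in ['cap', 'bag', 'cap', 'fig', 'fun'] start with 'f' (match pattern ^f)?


Pattern ^f anchors to start of word. Check which words begin with 'f':
  'cap' -> no
  'bag' -> no
  'cap' -> no
  'fig' -> MATCH (starts with 'f')
  'fun' -> MATCH (starts with 'f')
Matching words: ['fig', 'fun']
Count: 2

2


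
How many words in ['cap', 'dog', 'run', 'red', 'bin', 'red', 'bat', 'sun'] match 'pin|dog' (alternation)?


Alternation 'pin|dog' matches either 'pin' or 'dog'.
Checking each word:
  'cap' -> no
  'dog' -> MATCH
  'run' -> no
  'red' -> no
  'bin' -> no
  'red' -> no
  'bat' -> no
  'sun' -> no
Matches: ['dog']
Count: 1

1


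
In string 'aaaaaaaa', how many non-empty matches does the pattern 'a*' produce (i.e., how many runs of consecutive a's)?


Pattern 'a*' matches zero or more a's. We want non-empty runs of consecutive a's.
String: 'aaaaaaaa'
Walking through the string to find runs of a's:
  Run 1: positions 0-7 -> 'aaaaaaaa'
Non-empty runs found: ['aaaaaaaa']
Count: 1

1


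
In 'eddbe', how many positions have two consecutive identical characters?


Looking for consecutive identical characters in 'eddbe':
  pos 0-1: 'e' vs 'd' -> different
  pos 1-2: 'd' vs 'd' -> MATCH ('dd')
  pos 2-3: 'd' vs 'b' -> different
  pos 3-4: 'b' vs 'e' -> different
Consecutive identical pairs: ['dd']
Count: 1

1


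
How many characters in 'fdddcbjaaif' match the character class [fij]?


Character class [fij] matches any of: {f, i, j}
Scanning string 'fdddcbjaaif' character by character:
  pos 0: 'f' -> MATCH
  pos 1: 'd' -> no
  pos 2: 'd' -> no
  pos 3: 'd' -> no
  pos 4: 'c' -> no
  pos 5: 'b' -> no
  pos 6: 'j' -> MATCH
  pos 7: 'a' -> no
  pos 8: 'a' -> no
  pos 9: 'i' -> MATCH
  pos 10: 'f' -> MATCH
Total matches: 4

4


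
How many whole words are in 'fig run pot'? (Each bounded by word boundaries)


Word boundaries (\b) mark the start/end of each word.
Text: 'fig run pot'
Splitting by whitespace:
  Word 1: 'fig'
  Word 2: 'run'
  Word 3: 'pot'
Total whole words: 3

3


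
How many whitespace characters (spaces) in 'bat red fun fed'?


\s matches whitespace characters (spaces, tabs, etc.).
Text: 'bat red fun fed'
This text has 4 words separated by spaces.
Number of spaces = number of words - 1 = 4 - 1 = 3

3


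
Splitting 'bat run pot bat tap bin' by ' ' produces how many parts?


Splitting by ' ' breaks the string at each occurrence of the separator.
Text: 'bat run pot bat tap bin'
Parts after split:
  Part 1: 'bat'
  Part 2: 'run'
  Part 3: 'pot'
  Part 4: 'bat'
  Part 5: 'tap'
  Part 6: 'bin'
Total parts: 6

6


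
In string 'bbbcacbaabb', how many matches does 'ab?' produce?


Pattern 'ab?' matches 'a' optionally followed by 'b'.
String: 'bbbcacbaabb'
Scanning left to right for 'a' then checking next char:
  Match 1: 'a' (a not followed by b)
  Match 2: 'a' (a not followed by b)
  Match 3: 'ab' (a followed by b)
Total matches: 3

3


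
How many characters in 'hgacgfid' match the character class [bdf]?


Character class [bdf] matches any of: {b, d, f}
Scanning string 'hgacgfid' character by character:
  pos 0: 'h' -> no
  pos 1: 'g' -> no
  pos 2: 'a' -> no
  pos 3: 'c' -> no
  pos 4: 'g' -> no
  pos 5: 'f' -> MATCH
  pos 6: 'i' -> no
  pos 7: 'd' -> MATCH
Total matches: 2

2


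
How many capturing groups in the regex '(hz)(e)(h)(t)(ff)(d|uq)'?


To count capturing groups, count each '(' that starts a group.
Pattern: '(hz)(e)(h)(t)(ff)(d|uq)'
Walking through the pattern:
  Position 0: '(' -> group #1
  Position 4: '(' -> group #2
  Position 7: '(' -> group #3
  Position 10: '(' -> group #4
  Position 13: '(' -> group #5
  Position 17: '(' -> group #6
Total capturing groups: 6

6


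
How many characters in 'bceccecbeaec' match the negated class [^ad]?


Negated class [^ad] matches any char NOT in {a, d}
Scanning 'bceccecbeaec':
  pos 0: 'b' -> MATCH
  pos 1: 'c' -> MATCH
  pos 2: 'e' -> MATCH
  pos 3: 'c' -> MATCH
  pos 4: 'c' -> MATCH
  pos 5: 'e' -> MATCH
  pos 6: 'c' -> MATCH
  pos 7: 'b' -> MATCH
  pos 8: 'e' -> MATCH
  pos 9: 'a' -> no (excluded)
  pos 10: 'e' -> MATCH
  pos 11: 'c' -> MATCH
Total matches: 11

11


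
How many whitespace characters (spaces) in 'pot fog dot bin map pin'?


\s matches whitespace characters (spaces, tabs, etc.).
Text: 'pot fog dot bin map pin'
This text has 6 words separated by spaces.
Number of spaces = number of words - 1 = 6 - 1 = 5

5


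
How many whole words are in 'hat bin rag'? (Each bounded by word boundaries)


Word boundaries (\b) mark the start/end of each word.
Text: 'hat bin rag'
Splitting by whitespace:
  Word 1: 'hat'
  Word 2: 'bin'
  Word 3: 'rag'
Total whole words: 3

3


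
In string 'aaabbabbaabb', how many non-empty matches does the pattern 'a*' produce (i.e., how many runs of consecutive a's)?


Pattern 'a*' matches zero or more a's. We want non-empty runs of consecutive a's.
String: 'aaabbabbaabb'
Walking through the string to find runs of a's:
  Run 1: positions 0-2 -> 'aaa'
  Run 2: positions 5-5 -> 'a'
  Run 3: positions 8-9 -> 'aa'
Non-empty runs found: ['aaa', 'a', 'aa']
Count: 3

3


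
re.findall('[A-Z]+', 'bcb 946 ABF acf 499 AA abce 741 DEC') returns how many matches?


Pattern '[A-Z]+' finds one or more uppercase letters.
Text: 'bcb 946 ABF acf 499 AA abce 741 DEC'
Scanning for matches:
  Match 1: 'ABF'
  Match 2: 'AA'
  Match 3: 'DEC'
Total matches: 3

3


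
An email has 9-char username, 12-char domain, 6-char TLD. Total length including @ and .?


An email address has format: username@domain.tld
Username length: 9
'@' character: 1
Domain length: 12
'.' character: 1
TLD length: 6
Total = 9 + 1 + 12 + 1 + 6 = 29

29


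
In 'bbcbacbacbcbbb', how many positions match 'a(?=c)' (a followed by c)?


Lookahead 'a(?=c)' matches 'a' only when followed by 'c'.
String: 'bbcbacbacbcbbb'
Checking each position where char is 'a':
  pos 4: 'a' -> MATCH (next='c')
  pos 7: 'a' -> MATCH (next='c')
Matching positions: [4, 7]
Count: 2

2


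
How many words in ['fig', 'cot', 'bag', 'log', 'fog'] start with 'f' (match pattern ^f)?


Pattern ^f anchors to start of word. Check which words begin with 'f':
  'fig' -> MATCH (starts with 'f')
  'cot' -> no
  'bag' -> no
  'log' -> no
  'fog' -> MATCH (starts with 'f')
Matching words: ['fig', 'fog']
Count: 2

2


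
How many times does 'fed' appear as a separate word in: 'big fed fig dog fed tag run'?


Scanning each word for exact match 'fed':
  Word 1: 'big' -> no
  Word 2: 'fed' -> MATCH
  Word 3: 'fig' -> no
  Word 4: 'dog' -> no
  Word 5: 'fed' -> MATCH
  Word 6: 'tag' -> no
  Word 7: 'run' -> no
Total matches: 2

2


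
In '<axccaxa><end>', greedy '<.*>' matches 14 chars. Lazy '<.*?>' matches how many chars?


Greedy '<.*>' tries to match as MUCH as possible.
Lazy '<.*?>' tries to match as LITTLE as possible.

String: '<axccaxa><end>'
Greedy '<.*>' starts at first '<' and extends to the LAST '>': '<axccaxa><end>' (14 chars)
Lazy '<.*?>' starts at first '<' and stops at the FIRST '>': '<axccaxa>' (9 chars)

9


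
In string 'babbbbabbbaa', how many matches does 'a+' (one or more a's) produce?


Pattern 'a+' matches one or more consecutive a's.
String: 'babbbbabbbaa'
Scanning for runs of a:
  Match 1: 'a' (length 1)
  Match 2: 'a' (length 1)
  Match 3: 'aa' (length 2)
Total matches: 3

3


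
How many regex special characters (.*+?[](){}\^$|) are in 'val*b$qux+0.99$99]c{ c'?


Regex special characters are: . * + ? [ ] ( ) { } \ ^ $ |
Scanning 'val*b$qux+0.99$99]c{ c':
  pos 3: '*' -> SPECIAL
  pos 5: '$' -> SPECIAL
  pos 9: '+' -> SPECIAL
  pos 11: '.' -> SPECIAL
  pos 14: '$' -> SPECIAL
  pos 17: ']' -> SPECIAL
  pos 19: '{' -> SPECIAL
Special chars found: ['*', '$', '+', '.', '$', ']', '{']
Total: 7

7


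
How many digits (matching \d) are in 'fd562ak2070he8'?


\d matches any digit 0-9.
Scanning 'fd562ak2070he8':
  pos 2: '5' -> DIGIT
  pos 3: '6' -> DIGIT
  pos 4: '2' -> DIGIT
  pos 7: '2' -> DIGIT
  pos 8: '0' -> DIGIT
  pos 9: '7' -> DIGIT
  pos 10: '0' -> DIGIT
  pos 13: '8' -> DIGIT
Digits found: ['5', '6', '2', '2', '0', '7', '0', '8']
Total: 8

8


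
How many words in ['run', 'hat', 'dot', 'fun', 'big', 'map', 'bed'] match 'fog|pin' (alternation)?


Alternation 'fog|pin' matches either 'fog' or 'pin'.
Checking each word:
  'run' -> no
  'hat' -> no
  'dot' -> no
  'fun' -> no
  'big' -> no
  'map' -> no
  'bed' -> no
Matches: []
Count: 0

0


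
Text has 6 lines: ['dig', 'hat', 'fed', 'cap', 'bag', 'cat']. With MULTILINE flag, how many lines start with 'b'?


With MULTILINE flag, ^ matches the start of each line.
Lines: ['dig', 'hat', 'fed', 'cap', 'bag', 'cat']
Checking which lines start with 'b':
  Line 1: 'dig' -> no
  Line 2: 'hat' -> no
  Line 3: 'fed' -> no
  Line 4: 'cap' -> no
  Line 5: 'bag' -> MATCH
  Line 6: 'cat' -> no
Matching lines: ['bag']
Count: 1

1


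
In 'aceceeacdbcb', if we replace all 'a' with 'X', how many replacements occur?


re.sub('a', 'X', text) replaces every occurrence of 'a' with 'X'.
Text: 'aceceeacdbcb'
Scanning for 'a':
  pos 0: 'a' -> replacement #1
  pos 6: 'a' -> replacement #2
Total replacements: 2

2


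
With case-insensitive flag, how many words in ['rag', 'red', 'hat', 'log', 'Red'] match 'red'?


Case-insensitive matching: compare each word's lowercase form to 'red'.
  'rag' -> lower='rag' -> no
  'red' -> lower='red' -> MATCH
  'hat' -> lower='hat' -> no
  'log' -> lower='log' -> no
  'Red' -> lower='red' -> MATCH
Matches: ['red', 'Red']
Count: 2

2


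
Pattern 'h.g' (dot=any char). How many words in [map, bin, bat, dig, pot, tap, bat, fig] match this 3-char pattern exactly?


Pattern 'h.g' means: starts with 'h', any single char, ends with 'g'.
Checking each word (must be exactly 3 chars):
  'map' (len=3): no
  'bin' (len=3): no
  'bat' (len=3): no
  'dig' (len=3): no
  'pot' (len=3): no
  'tap' (len=3): no
  'bat' (len=3): no
  'fig' (len=3): no
Matching words: []
Total: 0

0


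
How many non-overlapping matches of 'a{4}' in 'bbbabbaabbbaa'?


Pattern 'a{4}' matches exactly 4 consecutive a's (greedy, non-overlapping).
String: 'bbbabbaabbbaa'
Scanning for runs of a's:
  Run at pos 3: 'a' (length 1) -> 0 match(es)
  Run at pos 6: 'aa' (length 2) -> 0 match(es)
  Run at pos 11: 'aa' (length 2) -> 0 match(es)
Matches found: []
Total: 0

0


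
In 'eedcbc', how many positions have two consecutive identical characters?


Looking for consecutive identical characters in 'eedcbc':
  pos 0-1: 'e' vs 'e' -> MATCH ('ee')
  pos 1-2: 'e' vs 'd' -> different
  pos 2-3: 'd' vs 'c' -> different
  pos 3-4: 'c' vs 'b' -> different
  pos 4-5: 'b' vs 'c' -> different
Consecutive identical pairs: ['ee']
Count: 1

1


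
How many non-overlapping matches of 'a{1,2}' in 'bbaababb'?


Pattern 'a{1,2}' matches between 1 and 2 consecutive a's (greedy).
String: 'bbaababb'
Finding runs of a's and applying greedy matching:
  Run at pos 2: 'aa' (length 2)
  Run at pos 5: 'a' (length 1)
Matches: ['aa', 'a']
Count: 2

2


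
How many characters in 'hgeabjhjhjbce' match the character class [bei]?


Character class [bei] matches any of: {b, e, i}
Scanning string 'hgeabjhjhjbce' character by character:
  pos 0: 'h' -> no
  pos 1: 'g' -> no
  pos 2: 'e' -> MATCH
  pos 3: 'a' -> no
  pos 4: 'b' -> MATCH
  pos 5: 'j' -> no
  pos 6: 'h' -> no
  pos 7: 'j' -> no
  pos 8: 'h' -> no
  pos 9: 'j' -> no
  pos 10: 'b' -> MATCH
  pos 11: 'c' -> no
  pos 12: 'e' -> MATCH
Total matches: 4

4


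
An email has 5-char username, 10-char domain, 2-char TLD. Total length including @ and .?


An email address has format: username@domain.tld
Username length: 5
'@' character: 1
Domain length: 10
'.' character: 1
TLD length: 2
Total = 5 + 1 + 10 + 1 + 2 = 19

19


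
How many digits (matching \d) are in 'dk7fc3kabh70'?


\d matches any digit 0-9.
Scanning 'dk7fc3kabh70':
  pos 2: '7' -> DIGIT
  pos 5: '3' -> DIGIT
  pos 10: '7' -> DIGIT
  pos 11: '0' -> DIGIT
Digits found: ['7', '3', '7', '0']
Total: 4

4


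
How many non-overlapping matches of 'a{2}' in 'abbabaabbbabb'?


Pattern 'a{2}' matches exactly 2 consecutive a's (greedy, non-overlapping).
String: 'abbabaabbbabb'
Scanning for runs of a's:
  Run at pos 0: 'a' (length 1) -> 0 match(es)
  Run at pos 3: 'a' (length 1) -> 0 match(es)
  Run at pos 5: 'aa' (length 2) -> 1 match(es)
  Run at pos 10: 'a' (length 1) -> 0 match(es)
Matches found: ['aa']
Total: 1

1


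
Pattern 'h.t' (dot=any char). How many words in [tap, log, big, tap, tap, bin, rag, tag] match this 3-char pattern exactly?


Pattern 'h.t' means: starts with 'h', any single char, ends with 't'.
Checking each word (must be exactly 3 chars):
  'tap' (len=3): no
  'log' (len=3): no
  'big' (len=3): no
  'tap' (len=3): no
  'tap' (len=3): no
  'bin' (len=3): no
  'rag' (len=3): no
  'tag' (len=3): no
Matching words: []
Total: 0

0


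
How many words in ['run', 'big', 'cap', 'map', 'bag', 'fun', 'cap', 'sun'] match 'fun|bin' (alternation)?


Alternation 'fun|bin' matches either 'fun' or 'bin'.
Checking each word:
  'run' -> no
  'big' -> no
  'cap' -> no
  'map' -> no
  'bag' -> no
  'fun' -> MATCH
  'cap' -> no
  'sun' -> no
Matches: ['fun']
Count: 1

1


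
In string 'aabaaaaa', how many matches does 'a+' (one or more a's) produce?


Pattern 'a+' matches one or more consecutive a's.
String: 'aabaaaaa'
Scanning for runs of a:
  Match 1: 'aa' (length 2)
  Match 2: 'aaaaa' (length 5)
Total matches: 2

2


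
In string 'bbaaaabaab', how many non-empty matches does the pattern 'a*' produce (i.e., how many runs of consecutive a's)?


Pattern 'a*' matches zero or more a's. We want non-empty runs of consecutive a's.
String: 'bbaaaabaab'
Walking through the string to find runs of a's:
  Run 1: positions 2-5 -> 'aaaa'
  Run 2: positions 7-8 -> 'aa'
Non-empty runs found: ['aaaa', 'aa']
Count: 2

2


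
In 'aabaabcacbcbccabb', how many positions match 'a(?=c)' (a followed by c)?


Lookahead 'a(?=c)' matches 'a' only when followed by 'c'.
String: 'aabaabcacbcbccabb'
Checking each position where char is 'a':
  pos 0: 'a' -> no (next='a')
  pos 1: 'a' -> no (next='b')
  pos 3: 'a' -> no (next='a')
  pos 4: 'a' -> no (next='b')
  pos 7: 'a' -> MATCH (next='c')
  pos 14: 'a' -> no (next='b')
Matching positions: [7]
Count: 1

1


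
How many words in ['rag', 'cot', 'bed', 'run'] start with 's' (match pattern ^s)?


Pattern ^s anchors to start of word. Check which words begin with 's':
  'rag' -> no
  'cot' -> no
  'bed' -> no
  'run' -> no
Matching words: []
Count: 0

0


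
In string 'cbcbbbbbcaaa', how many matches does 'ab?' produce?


Pattern 'ab?' matches 'a' optionally followed by 'b'.
String: 'cbcbbbbbcaaa'
Scanning left to right for 'a' then checking next char:
  Match 1: 'a' (a not followed by b)
  Match 2: 'a' (a not followed by b)
  Match 3: 'a' (a not followed by b)
Total matches: 3

3


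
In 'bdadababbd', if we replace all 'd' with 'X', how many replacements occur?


re.sub('d', 'X', text) replaces every occurrence of 'd' with 'X'.
Text: 'bdadababbd'
Scanning for 'd':
  pos 1: 'd' -> replacement #1
  pos 3: 'd' -> replacement #2
  pos 9: 'd' -> replacement #3
Total replacements: 3

3


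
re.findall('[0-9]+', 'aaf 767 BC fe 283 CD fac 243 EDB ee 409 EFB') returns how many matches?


Pattern '[0-9]+' finds one or more digits.
Text: 'aaf 767 BC fe 283 CD fac 243 EDB ee 409 EFB'
Scanning for matches:
  Match 1: '767'
  Match 2: '283'
  Match 3: '243'
  Match 4: '409'
Total matches: 4

4


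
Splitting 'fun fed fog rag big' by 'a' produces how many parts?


Splitting by 'a' breaks the string at each occurrence of the separator.
Text: 'fun fed fog rag big'
Parts after split:
  Part 1: 'fun fed fog r'
  Part 2: 'g big'
Total parts: 2

2


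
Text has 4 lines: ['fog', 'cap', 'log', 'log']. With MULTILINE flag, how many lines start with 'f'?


With MULTILINE flag, ^ matches the start of each line.
Lines: ['fog', 'cap', 'log', 'log']
Checking which lines start with 'f':
  Line 1: 'fog' -> MATCH
  Line 2: 'cap' -> no
  Line 3: 'log' -> no
  Line 4: 'log' -> no
Matching lines: ['fog']
Count: 1

1


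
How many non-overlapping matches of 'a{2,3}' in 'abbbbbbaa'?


Pattern 'a{2,3}' matches between 2 and 3 consecutive a's (greedy).
String: 'abbbbbbaa'
Finding runs of a's and applying greedy matching:
  Run at pos 0: 'a' (length 1)
  Run at pos 7: 'aa' (length 2)
Matches: ['aa']
Count: 1

1


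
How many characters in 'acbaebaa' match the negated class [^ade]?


Negated class [^ade] matches any char NOT in {a, d, e}
Scanning 'acbaebaa':
  pos 0: 'a' -> no (excluded)
  pos 1: 'c' -> MATCH
  pos 2: 'b' -> MATCH
  pos 3: 'a' -> no (excluded)
  pos 4: 'e' -> no (excluded)
  pos 5: 'b' -> MATCH
  pos 6: 'a' -> no (excluded)
  pos 7: 'a' -> no (excluded)
Total matches: 3

3


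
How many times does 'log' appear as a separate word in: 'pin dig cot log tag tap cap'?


Scanning each word for exact match 'log':
  Word 1: 'pin' -> no
  Word 2: 'dig' -> no
  Word 3: 'cot' -> no
  Word 4: 'log' -> MATCH
  Word 5: 'tag' -> no
  Word 6: 'tap' -> no
  Word 7: 'cap' -> no
Total matches: 1

1


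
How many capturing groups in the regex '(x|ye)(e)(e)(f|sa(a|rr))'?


To count capturing groups, count each '(' that starts a group.
Pattern: '(x|ye)(e)(e)(f|sa(a|rr))'
Walking through the pattern:
  Position 0: '(' -> group #1
  Position 6: '(' -> group #2
  Position 9: '(' -> group #3
  Position 12: '(' -> group #4
  Position 17: '(' -> group #5
Total capturing groups: 5

5


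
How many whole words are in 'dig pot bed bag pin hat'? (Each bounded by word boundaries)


Word boundaries (\b) mark the start/end of each word.
Text: 'dig pot bed bag pin hat'
Splitting by whitespace:
  Word 1: 'dig'
  Word 2: 'pot'
  Word 3: 'bed'
  Word 4: 'bag'
  Word 5: 'pin'
  Word 6: 'hat'
Total whole words: 6

6


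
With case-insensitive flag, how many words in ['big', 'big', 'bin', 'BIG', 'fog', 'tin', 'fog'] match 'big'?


Case-insensitive matching: compare each word's lowercase form to 'big'.
  'big' -> lower='big' -> MATCH
  'big' -> lower='big' -> MATCH
  'bin' -> lower='bin' -> no
  'BIG' -> lower='big' -> MATCH
  'fog' -> lower='fog' -> no
  'tin' -> lower='tin' -> no
  'fog' -> lower='fog' -> no
Matches: ['big', 'big', 'BIG']
Count: 3

3


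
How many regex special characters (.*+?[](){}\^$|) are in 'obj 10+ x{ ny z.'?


Regex special characters are: . * + ? [ ] ( ) { } \ ^ $ |
Scanning 'obj 10+ x{ ny z.':
  pos 6: '+' -> SPECIAL
  pos 9: '{' -> SPECIAL
  pos 15: '.' -> SPECIAL
Special chars found: ['+', '{', '.']
Total: 3

3


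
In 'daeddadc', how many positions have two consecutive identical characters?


Looking for consecutive identical characters in 'daeddadc':
  pos 0-1: 'd' vs 'a' -> different
  pos 1-2: 'a' vs 'e' -> different
  pos 2-3: 'e' vs 'd' -> different
  pos 3-4: 'd' vs 'd' -> MATCH ('dd')
  pos 4-5: 'd' vs 'a' -> different
  pos 5-6: 'a' vs 'd' -> different
  pos 6-7: 'd' vs 'c' -> different
Consecutive identical pairs: ['dd']
Count: 1

1


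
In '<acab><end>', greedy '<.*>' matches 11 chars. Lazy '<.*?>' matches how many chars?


Greedy '<.*>' tries to match as MUCH as possible.
Lazy '<.*?>' tries to match as LITTLE as possible.

String: '<acab><end>'
Greedy '<.*>' starts at first '<' and extends to the LAST '>': '<acab><end>' (11 chars)
Lazy '<.*?>' starts at first '<' and stops at the FIRST '>': '<acab>' (6 chars)

6


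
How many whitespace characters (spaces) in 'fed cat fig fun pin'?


\s matches whitespace characters (spaces, tabs, etc.).
Text: 'fed cat fig fun pin'
This text has 5 words separated by spaces.
Number of spaces = number of words - 1 = 5 - 1 = 4

4


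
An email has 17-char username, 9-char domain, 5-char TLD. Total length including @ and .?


An email address has format: username@domain.tld
Username length: 17
'@' character: 1
Domain length: 9
'.' character: 1
TLD length: 5
Total = 17 + 1 + 9 + 1 + 5 = 33

33


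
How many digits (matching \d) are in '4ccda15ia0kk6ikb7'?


\d matches any digit 0-9.
Scanning '4ccda15ia0kk6ikb7':
  pos 0: '4' -> DIGIT
  pos 5: '1' -> DIGIT
  pos 6: '5' -> DIGIT
  pos 9: '0' -> DIGIT
  pos 12: '6' -> DIGIT
  pos 16: '7' -> DIGIT
Digits found: ['4', '1', '5', '0', '6', '7']
Total: 6

6


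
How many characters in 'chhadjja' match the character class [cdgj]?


Character class [cdgj] matches any of: {c, d, g, j}
Scanning string 'chhadjja' character by character:
  pos 0: 'c' -> MATCH
  pos 1: 'h' -> no
  pos 2: 'h' -> no
  pos 3: 'a' -> no
  pos 4: 'd' -> MATCH
  pos 5: 'j' -> MATCH
  pos 6: 'j' -> MATCH
  pos 7: 'a' -> no
Total matches: 4

4


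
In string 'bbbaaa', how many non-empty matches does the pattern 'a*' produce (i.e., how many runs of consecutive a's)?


Pattern 'a*' matches zero or more a's. We want non-empty runs of consecutive a's.
String: 'bbbaaa'
Walking through the string to find runs of a's:
  Run 1: positions 3-5 -> 'aaa'
Non-empty runs found: ['aaa']
Count: 1

1


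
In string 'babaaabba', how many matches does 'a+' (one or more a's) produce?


Pattern 'a+' matches one or more consecutive a's.
String: 'babaaabba'
Scanning for runs of a:
  Match 1: 'a' (length 1)
  Match 2: 'aaa' (length 3)
  Match 3: 'a' (length 1)
Total matches: 3

3


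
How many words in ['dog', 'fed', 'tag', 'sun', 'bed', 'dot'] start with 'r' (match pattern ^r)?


Pattern ^r anchors to start of word. Check which words begin with 'r':
  'dog' -> no
  'fed' -> no
  'tag' -> no
  'sun' -> no
  'bed' -> no
  'dot' -> no
Matching words: []
Count: 0

0


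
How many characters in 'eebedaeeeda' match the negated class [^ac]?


Negated class [^ac] matches any char NOT in {a, c}
Scanning 'eebedaeeeda':
  pos 0: 'e' -> MATCH
  pos 1: 'e' -> MATCH
  pos 2: 'b' -> MATCH
  pos 3: 'e' -> MATCH
  pos 4: 'd' -> MATCH
  pos 5: 'a' -> no (excluded)
  pos 6: 'e' -> MATCH
  pos 7: 'e' -> MATCH
  pos 8: 'e' -> MATCH
  pos 9: 'd' -> MATCH
  pos 10: 'a' -> no (excluded)
Total matches: 9

9


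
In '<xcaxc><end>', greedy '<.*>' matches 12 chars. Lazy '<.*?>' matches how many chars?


Greedy '<.*>' tries to match as MUCH as possible.
Lazy '<.*?>' tries to match as LITTLE as possible.

String: '<xcaxc><end>'
Greedy '<.*>' starts at first '<' and extends to the LAST '>': '<xcaxc><end>' (12 chars)
Lazy '<.*?>' starts at first '<' and stops at the FIRST '>': '<xcaxc>' (7 chars)

7


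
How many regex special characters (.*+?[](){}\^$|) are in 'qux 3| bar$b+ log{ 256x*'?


Regex special characters are: . * + ? [ ] ( ) { } \ ^ $ |
Scanning 'qux 3| bar$b+ log{ 256x*':
  pos 5: '|' -> SPECIAL
  pos 10: '$' -> SPECIAL
  pos 12: '+' -> SPECIAL
  pos 17: '{' -> SPECIAL
  pos 23: '*' -> SPECIAL
Special chars found: ['|', '$', '+', '{', '*']
Total: 5

5


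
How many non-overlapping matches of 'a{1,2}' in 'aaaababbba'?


Pattern 'a{1,2}' matches between 1 and 2 consecutive a's (greedy).
String: 'aaaababbba'
Finding runs of a's and applying greedy matching:
  Run at pos 0: 'aaaa' (length 4)
  Run at pos 5: 'a' (length 1)
  Run at pos 9: 'a' (length 1)
Matches: ['aa', 'aa', 'a', 'a']
Count: 4

4


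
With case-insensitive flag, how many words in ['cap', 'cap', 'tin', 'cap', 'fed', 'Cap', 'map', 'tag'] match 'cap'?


Case-insensitive matching: compare each word's lowercase form to 'cap'.
  'cap' -> lower='cap' -> MATCH
  'cap' -> lower='cap' -> MATCH
  'tin' -> lower='tin' -> no
  'cap' -> lower='cap' -> MATCH
  'fed' -> lower='fed' -> no
  'Cap' -> lower='cap' -> MATCH
  'map' -> lower='map' -> no
  'tag' -> lower='tag' -> no
Matches: ['cap', 'cap', 'cap', 'Cap']
Count: 4

4


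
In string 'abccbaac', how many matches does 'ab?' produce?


Pattern 'ab?' matches 'a' optionally followed by 'b'.
String: 'abccbaac'
Scanning left to right for 'a' then checking next char:
  Match 1: 'ab' (a followed by b)
  Match 2: 'a' (a not followed by b)
  Match 3: 'a' (a not followed by b)
Total matches: 3

3


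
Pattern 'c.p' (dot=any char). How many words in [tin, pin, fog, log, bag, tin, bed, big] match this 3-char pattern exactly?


Pattern 'c.p' means: starts with 'c', any single char, ends with 'p'.
Checking each word (must be exactly 3 chars):
  'tin' (len=3): no
  'pin' (len=3): no
  'fog' (len=3): no
  'log' (len=3): no
  'bag' (len=3): no
  'tin' (len=3): no
  'bed' (len=3): no
  'big' (len=3): no
Matching words: []
Total: 0

0


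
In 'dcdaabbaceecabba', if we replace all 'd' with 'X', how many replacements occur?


re.sub('d', 'X', text) replaces every occurrence of 'd' with 'X'.
Text: 'dcdaabbaceecabba'
Scanning for 'd':
  pos 0: 'd' -> replacement #1
  pos 2: 'd' -> replacement #2
Total replacements: 2

2


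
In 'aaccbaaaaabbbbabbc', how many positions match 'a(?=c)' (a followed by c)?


Lookahead 'a(?=c)' matches 'a' only when followed by 'c'.
String: 'aaccbaaaaabbbbabbc'
Checking each position where char is 'a':
  pos 0: 'a' -> no (next='a')
  pos 1: 'a' -> MATCH (next='c')
  pos 5: 'a' -> no (next='a')
  pos 6: 'a' -> no (next='a')
  pos 7: 'a' -> no (next='a')
  pos 8: 'a' -> no (next='a')
  pos 9: 'a' -> no (next='b')
  pos 14: 'a' -> no (next='b')
Matching positions: [1]
Count: 1

1


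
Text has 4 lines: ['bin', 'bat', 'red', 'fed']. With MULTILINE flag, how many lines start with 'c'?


With MULTILINE flag, ^ matches the start of each line.
Lines: ['bin', 'bat', 'red', 'fed']
Checking which lines start with 'c':
  Line 1: 'bin' -> no
  Line 2: 'bat' -> no
  Line 3: 'red' -> no
  Line 4: 'fed' -> no
Matching lines: []
Count: 0

0


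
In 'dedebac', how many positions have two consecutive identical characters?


Looking for consecutive identical characters in 'dedebac':
  pos 0-1: 'd' vs 'e' -> different
  pos 1-2: 'e' vs 'd' -> different
  pos 2-3: 'd' vs 'e' -> different
  pos 3-4: 'e' vs 'b' -> different
  pos 4-5: 'b' vs 'a' -> different
  pos 5-6: 'a' vs 'c' -> different
Consecutive identical pairs: []
Count: 0

0


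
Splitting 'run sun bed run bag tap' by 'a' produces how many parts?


Splitting by 'a' breaks the string at each occurrence of the separator.
Text: 'run sun bed run bag tap'
Parts after split:
  Part 1: 'run sun bed run b'
  Part 2: 'g t'
  Part 3: 'p'
Total parts: 3

3


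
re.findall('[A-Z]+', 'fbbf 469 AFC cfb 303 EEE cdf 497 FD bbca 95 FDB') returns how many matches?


Pattern '[A-Z]+' finds one or more uppercase letters.
Text: 'fbbf 469 AFC cfb 303 EEE cdf 497 FD bbca 95 FDB'
Scanning for matches:
  Match 1: 'AFC'
  Match 2: 'EEE'
  Match 3: 'FD'
  Match 4: 'FDB'
Total matches: 4

4


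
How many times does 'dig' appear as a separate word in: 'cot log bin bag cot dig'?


Scanning each word for exact match 'dig':
  Word 1: 'cot' -> no
  Word 2: 'log' -> no
  Word 3: 'bin' -> no
  Word 4: 'bag' -> no
  Word 5: 'cot' -> no
  Word 6: 'dig' -> MATCH
Total matches: 1

1


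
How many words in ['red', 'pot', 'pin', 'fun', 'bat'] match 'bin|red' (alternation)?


Alternation 'bin|red' matches either 'bin' or 'red'.
Checking each word:
  'red' -> MATCH
  'pot' -> no
  'pin' -> no
  'fun' -> no
  'bat' -> no
Matches: ['red']
Count: 1

1


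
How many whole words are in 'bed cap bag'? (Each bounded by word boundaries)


Word boundaries (\b) mark the start/end of each word.
Text: 'bed cap bag'
Splitting by whitespace:
  Word 1: 'bed'
  Word 2: 'cap'
  Word 3: 'bag'
Total whole words: 3

3


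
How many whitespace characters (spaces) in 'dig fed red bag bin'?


\s matches whitespace characters (spaces, tabs, etc.).
Text: 'dig fed red bag bin'
This text has 5 words separated by spaces.
Number of spaces = number of words - 1 = 5 - 1 = 4

4


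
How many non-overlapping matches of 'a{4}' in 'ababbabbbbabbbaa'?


Pattern 'a{4}' matches exactly 4 consecutive a's (greedy, non-overlapping).
String: 'ababbabbbbabbbaa'
Scanning for runs of a's:
  Run at pos 0: 'a' (length 1) -> 0 match(es)
  Run at pos 2: 'a' (length 1) -> 0 match(es)
  Run at pos 5: 'a' (length 1) -> 0 match(es)
  Run at pos 10: 'a' (length 1) -> 0 match(es)
  Run at pos 14: 'aa' (length 2) -> 0 match(es)
Matches found: []
Total: 0

0


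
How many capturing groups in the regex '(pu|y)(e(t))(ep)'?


To count capturing groups, count each '(' that starts a group.
Pattern: '(pu|y)(e(t))(ep)'
Walking through the pattern:
  Position 0: '(' -> group #1
  Position 6: '(' -> group #2
  Position 8: '(' -> group #3
  Position 12: '(' -> group #4
Total capturing groups: 4

4


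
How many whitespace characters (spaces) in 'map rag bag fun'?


\s matches whitespace characters (spaces, tabs, etc.).
Text: 'map rag bag fun'
This text has 4 words separated by spaces.
Number of spaces = number of words - 1 = 4 - 1 = 3

3


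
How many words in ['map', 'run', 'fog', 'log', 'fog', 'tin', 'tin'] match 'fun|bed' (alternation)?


Alternation 'fun|bed' matches either 'fun' or 'bed'.
Checking each word:
  'map' -> no
  'run' -> no
  'fog' -> no
  'log' -> no
  'fog' -> no
  'tin' -> no
  'tin' -> no
Matches: []
Count: 0

0


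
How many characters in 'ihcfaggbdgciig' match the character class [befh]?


Character class [befh] matches any of: {b, e, f, h}
Scanning string 'ihcfaggbdgciig' character by character:
  pos 0: 'i' -> no
  pos 1: 'h' -> MATCH
  pos 2: 'c' -> no
  pos 3: 'f' -> MATCH
  pos 4: 'a' -> no
  pos 5: 'g' -> no
  pos 6: 'g' -> no
  pos 7: 'b' -> MATCH
  pos 8: 'd' -> no
  pos 9: 'g' -> no
  pos 10: 'c' -> no
  pos 11: 'i' -> no
  pos 12: 'i' -> no
  pos 13: 'g' -> no
Total matches: 3

3


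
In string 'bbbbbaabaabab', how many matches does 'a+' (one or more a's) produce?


Pattern 'a+' matches one or more consecutive a's.
String: 'bbbbbaabaabab'
Scanning for runs of a:
  Match 1: 'aa' (length 2)
  Match 2: 'aa' (length 2)
  Match 3: 'a' (length 1)
Total matches: 3

3


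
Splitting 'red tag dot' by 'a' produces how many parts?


Splitting by 'a' breaks the string at each occurrence of the separator.
Text: 'red tag dot'
Parts after split:
  Part 1: 'red t'
  Part 2: 'g dot'
Total parts: 2

2


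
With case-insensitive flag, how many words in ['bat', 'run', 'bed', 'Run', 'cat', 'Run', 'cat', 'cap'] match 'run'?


Case-insensitive matching: compare each word's lowercase form to 'run'.
  'bat' -> lower='bat' -> no
  'run' -> lower='run' -> MATCH
  'bed' -> lower='bed' -> no
  'Run' -> lower='run' -> MATCH
  'cat' -> lower='cat' -> no
  'Run' -> lower='run' -> MATCH
  'cat' -> lower='cat' -> no
  'cap' -> lower='cap' -> no
Matches: ['run', 'Run', 'Run']
Count: 3

3


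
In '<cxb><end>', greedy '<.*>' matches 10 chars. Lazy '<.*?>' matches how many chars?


Greedy '<.*>' tries to match as MUCH as possible.
Lazy '<.*?>' tries to match as LITTLE as possible.

String: '<cxb><end>'
Greedy '<.*>' starts at first '<' and extends to the LAST '>': '<cxb><end>' (10 chars)
Lazy '<.*?>' starts at first '<' and stops at the FIRST '>': '<cxb>' (5 chars)

5


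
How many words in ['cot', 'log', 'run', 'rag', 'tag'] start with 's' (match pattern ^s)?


Pattern ^s anchors to start of word. Check which words begin with 's':
  'cot' -> no
  'log' -> no
  'run' -> no
  'rag' -> no
  'tag' -> no
Matching words: []
Count: 0

0


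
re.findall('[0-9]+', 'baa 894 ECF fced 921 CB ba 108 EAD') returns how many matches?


Pattern '[0-9]+' finds one or more digits.
Text: 'baa 894 ECF fced 921 CB ba 108 EAD'
Scanning for matches:
  Match 1: '894'
  Match 2: '921'
  Match 3: '108'
Total matches: 3

3


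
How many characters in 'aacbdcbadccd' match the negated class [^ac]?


Negated class [^ac] matches any char NOT in {a, c}
Scanning 'aacbdcbadccd':
  pos 0: 'a' -> no (excluded)
  pos 1: 'a' -> no (excluded)
  pos 2: 'c' -> no (excluded)
  pos 3: 'b' -> MATCH
  pos 4: 'd' -> MATCH
  pos 5: 'c' -> no (excluded)
  pos 6: 'b' -> MATCH
  pos 7: 'a' -> no (excluded)
  pos 8: 'd' -> MATCH
  pos 9: 'c' -> no (excluded)
  pos 10: 'c' -> no (excluded)
  pos 11: 'd' -> MATCH
Total matches: 5

5


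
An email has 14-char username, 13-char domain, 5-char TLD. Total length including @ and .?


An email address has format: username@domain.tld
Username length: 14
'@' character: 1
Domain length: 13
'.' character: 1
TLD length: 5
Total = 14 + 1 + 13 + 1 + 5 = 34

34


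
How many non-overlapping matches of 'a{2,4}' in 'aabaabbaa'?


Pattern 'a{2,4}' matches between 2 and 4 consecutive a's (greedy).
String: 'aabaabbaa'
Finding runs of a's and applying greedy matching:
  Run at pos 0: 'aa' (length 2)
  Run at pos 3: 'aa' (length 2)
  Run at pos 7: 'aa' (length 2)
Matches: ['aa', 'aa', 'aa']
Count: 3

3


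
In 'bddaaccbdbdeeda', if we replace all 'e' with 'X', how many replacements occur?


re.sub('e', 'X', text) replaces every occurrence of 'e' with 'X'.
Text: 'bddaaccbdbdeeda'
Scanning for 'e':
  pos 11: 'e' -> replacement #1
  pos 12: 'e' -> replacement #2
Total replacements: 2

2


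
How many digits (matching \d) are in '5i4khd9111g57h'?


\d matches any digit 0-9.
Scanning '5i4khd9111g57h':
  pos 0: '5' -> DIGIT
  pos 2: '4' -> DIGIT
  pos 6: '9' -> DIGIT
  pos 7: '1' -> DIGIT
  pos 8: '1' -> DIGIT
  pos 9: '1' -> DIGIT
  pos 11: '5' -> DIGIT
  pos 12: '7' -> DIGIT
Digits found: ['5', '4', '9', '1', '1', '1', '5', '7']
Total: 8

8


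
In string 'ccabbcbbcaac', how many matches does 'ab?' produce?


Pattern 'ab?' matches 'a' optionally followed by 'b'.
String: 'ccabbcbbcaac'
Scanning left to right for 'a' then checking next char:
  Match 1: 'ab' (a followed by b)
  Match 2: 'a' (a not followed by b)
  Match 3: 'a' (a not followed by b)
Total matches: 3

3


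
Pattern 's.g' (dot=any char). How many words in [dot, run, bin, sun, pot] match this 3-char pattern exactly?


Pattern 's.g' means: starts with 's', any single char, ends with 'g'.
Checking each word (must be exactly 3 chars):
  'dot' (len=3): no
  'run' (len=3): no
  'bin' (len=3): no
  'sun' (len=3): no
  'pot' (len=3): no
Matching words: []
Total: 0

0


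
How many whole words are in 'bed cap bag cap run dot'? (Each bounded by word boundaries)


Word boundaries (\b) mark the start/end of each word.
Text: 'bed cap bag cap run dot'
Splitting by whitespace:
  Word 1: 'bed'
  Word 2: 'cap'
  Word 3: 'bag'
  Word 4: 'cap'
  Word 5: 'run'
  Word 6: 'dot'
Total whole words: 6

6


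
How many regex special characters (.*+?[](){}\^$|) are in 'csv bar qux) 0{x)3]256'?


Regex special characters are: . * + ? [ ] ( ) { } \ ^ $ |
Scanning 'csv bar qux) 0{x)3]256':
  pos 11: ')' -> SPECIAL
  pos 14: '{' -> SPECIAL
  pos 16: ')' -> SPECIAL
  pos 18: ']' -> SPECIAL
Special chars found: [')', '{', ')', ']']
Total: 4

4


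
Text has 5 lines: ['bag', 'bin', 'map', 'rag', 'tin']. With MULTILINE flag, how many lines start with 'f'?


With MULTILINE flag, ^ matches the start of each line.
Lines: ['bag', 'bin', 'map', 'rag', 'tin']
Checking which lines start with 'f':
  Line 1: 'bag' -> no
  Line 2: 'bin' -> no
  Line 3: 'map' -> no
  Line 4: 'rag' -> no
  Line 5: 'tin' -> no
Matching lines: []
Count: 0

0


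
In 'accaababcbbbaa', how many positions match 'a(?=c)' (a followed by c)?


Lookahead 'a(?=c)' matches 'a' only when followed by 'c'.
String: 'accaababcbbbaa'
Checking each position where char is 'a':
  pos 0: 'a' -> MATCH (next='c')
  pos 3: 'a' -> no (next='a')
  pos 4: 'a' -> no (next='b')
  pos 6: 'a' -> no (next='b')
  pos 12: 'a' -> no (next='a')
Matching positions: [0]
Count: 1

1


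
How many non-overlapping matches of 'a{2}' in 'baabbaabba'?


Pattern 'a{2}' matches exactly 2 consecutive a's (greedy, non-overlapping).
String: 'baabbaabba'
Scanning for runs of a's:
  Run at pos 1: 'aa' (length 2) -> 1 match(es)
  Run at pos 5: 'aa' (length 2) -> 1 match(es)
  Run at pos 9: 'a' (length 1) -> 0 match(es)
Matches found: ['aa', 'aa']
Total: 2

2


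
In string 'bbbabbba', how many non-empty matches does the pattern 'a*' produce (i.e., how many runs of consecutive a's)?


Pattern 'a*' matches zero or more a's. We want non-empty runs of consecutive a's.
String: 'bbbabbba'
Walking through the string to find runs of a's:
  Run 1: positions 3-3 -> 'a'
  Run 2: positions 7-7 -> 'a'
Non-empty runs found: ['a', 'a']
Count: 2

2


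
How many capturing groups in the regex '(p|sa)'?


To count capturing groups, count each '(' that starts a group.
Pattern: '(p|sa)'
Walking through the pattern:
  Position 0: '(' -> group #1
Total capturing groups: 1

1


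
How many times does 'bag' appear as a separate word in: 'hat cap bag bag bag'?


Scanning each word for exact match 'bag':
  Word 1: 'hat' -> no
  Word 2: 'cap' -> no
  Word 3: 'bag' -> MATCH
  Word 4: 'bag' -> MATCH
  Word 5: 'bag' -> MATCH
Total matches: 3

3


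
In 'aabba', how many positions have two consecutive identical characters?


Looking for consecutive identical characters in 'aabba':
  pos 0-1: 'a' vs 'a' -> MATCH ('aa')
  pos 1-2: 'a' vs 'b' -> different
  pos 2-3: 'b' vs 'b' -> MATCH ('bb')
  pos 3-4: 'b' vs 'a' -> different
Consecutive identical pairs: ['aa', 'bb']
Count: 2

2


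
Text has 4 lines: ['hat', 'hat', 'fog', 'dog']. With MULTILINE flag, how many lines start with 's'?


With MULTILINE flag, ^ matches the start of each line.
Lines: ['hat', 'hat', 'fog', 'dog']
Checking which lines start with 's':
  Line 1: 'hat' -> no
  Line 2: 'hat' -> no
  Line 3: 'fog' -> no
  Line 4: 'dog' -> no
Matching lines: []
Count: 0

0


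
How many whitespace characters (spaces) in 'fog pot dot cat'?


\s matches whitespace characters (spaces, tabs, etc.).
Text: 'fog pot dot cat'
This text has 4 words separated by spaces.
Number of spaces = number of words - 1 = 4 - 1 = 3

3


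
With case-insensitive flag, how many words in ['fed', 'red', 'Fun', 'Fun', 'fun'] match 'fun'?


Case-insensitive matching: compare each word's lowercase form to 'fun'.
  'fed' -> lower='fed' -> no
  'red' -> lower='red' -> no
  'Fun' -> lower='fun' -> MATCH
  'Fun' -> lower='fun' -> MATCH
  'fun' -> lower='fun' -> MATCH
Matches: ['Fun', 'Fun', 'fun']
Count: 3

3


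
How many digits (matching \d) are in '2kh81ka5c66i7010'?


\d matches any digit 0-9.
Scanning '2kh81ka5c66i7010':
  pos 0: '2' -> DIGIT
  pos 3: '8' -> DIGIT
  pos 4: '1' -> DIGIT
  pos 7: '5' -> DIGIT
  pos 9: '6' -> DIGIT
  pos 10: '6' -> DIGIT
  pos 12: '7' -> DIGIT
  pos 13: '0' -> DIGIT
  pos 14: '1' -> DIGIT
  pos 15: '0' -> DIGIT
Digits found: ['2', '8', '1', '5', '6', '6', '7', '0', '1', '0']
Total: 10

10


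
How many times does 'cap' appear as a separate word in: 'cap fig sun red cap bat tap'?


Scanning each word for exact match 'cap':
  Word 1: 'cap' -> MATCH
  Word 2: 'fig' -> no
  Word 3: 'sun' -> no
  Word 4: 'red' -> no
  Word 5: 'cap' -> MATCH
  Word 6: 'bat' -> no
  Word 7: 'tap' -> no
Total matches: 2

2


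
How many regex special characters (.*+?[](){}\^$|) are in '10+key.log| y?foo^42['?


Regex special characters are: . * + ? [ ] ( ) { } \ ^ $ |
Scanning '10+key.log| y?foo^42[':
  pos 2: '+' -> SPECIAL
  pos 6: '.' -> SPECIAL
  pos 10: '|' -> SPECIAL
  pos 13: '?' -> SPECIAL
  pos 17: '^' -> SPECIAL
  pos 20: '[' -> SPECIAL
Special chars found: ['+', '.', '|', '?', '^', '[']
Total: 6

6


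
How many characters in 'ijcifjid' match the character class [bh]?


Character class [bh] matches any of: {b, h}
Scanning string 'ijcifjid' character by character:
  pos 0: 'i' -> no
  pos 1: 'j' -> no
  pos 2: 'c' -> no
  pos 3: 'i' -> no
  pos 4: 'f' -> no
  pos 5: 'j' -> no
  pos 6: 'i' -> no
  pos 7: 'd' -> no
Total matches: 0

0
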